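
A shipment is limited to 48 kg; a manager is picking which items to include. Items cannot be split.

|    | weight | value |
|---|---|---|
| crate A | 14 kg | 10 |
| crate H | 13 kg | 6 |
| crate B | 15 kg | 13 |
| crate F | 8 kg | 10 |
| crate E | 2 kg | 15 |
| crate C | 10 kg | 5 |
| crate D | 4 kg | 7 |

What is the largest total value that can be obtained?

55

Allowing fractional choices, the relaxed optimum would be about 57.5, but items are indivisible.
crate H + crate B + crate F + crate E + crate D: weight 13 + 15 + 8 + 2 + 4 = 42 ≤ 48, value 6 + 13 + 10 + 15 + 7 = 51.
crate A + crate B + crate F + crate E + crate D: weight 14 + 15 + 8 + 2 + 4 = 43 ≤ 48, value 10 + 13 + 10 + 15 + 7 = 55.
crate A + crate H + crate B + crate E + crate D: weight 14 + 13 + 15 + 2 + 4 = 48 ≤ 48, value 10 + 6 + 13 + 15 + 7 = 51.
Best is crate A, crate B, crate F, crate E, and crate D with total value 55.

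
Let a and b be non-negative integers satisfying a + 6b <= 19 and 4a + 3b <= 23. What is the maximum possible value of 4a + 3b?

(a,b)=(5,1): 1·5+6·1=11≤19, 4·5+3·1=23≤23, objective 23.
(a,b)=(4,2): 1·4+6·2=16≤19, 4·4+3·2=22≤23, objective 22.
(a,b)=(5,0): 1·5+6·0=5≤19, 4·5+3·0=20≤23, objective 20.
Maximum is 23 at (a,b)=(5,1).

23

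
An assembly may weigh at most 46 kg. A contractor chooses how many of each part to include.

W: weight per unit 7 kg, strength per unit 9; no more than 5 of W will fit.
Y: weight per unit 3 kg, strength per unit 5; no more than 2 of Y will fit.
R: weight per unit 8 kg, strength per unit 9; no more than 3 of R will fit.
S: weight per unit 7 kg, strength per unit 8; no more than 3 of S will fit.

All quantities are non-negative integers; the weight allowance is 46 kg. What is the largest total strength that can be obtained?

59

5×W, 1×Y, and 1×R: weight 46 ≤ 46, strength 5·9 + 1·5 + 1·9 = 59.
4×W, 1×Y, 1×R, and 1×S: weight 46 ≤ 46, strength 4·9 + 1·5 + 1·9 + 1·8 = 58.
Best is 59.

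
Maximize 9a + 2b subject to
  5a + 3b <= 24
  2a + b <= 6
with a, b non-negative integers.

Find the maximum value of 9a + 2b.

(a,b)=(3,0) is feasible, giving 27.
(a,b)=(2,1) is feasible, giving 20.
(a,b)=(2,0) is feasible, giving 18.
No feasible integer point exceeds 27.

27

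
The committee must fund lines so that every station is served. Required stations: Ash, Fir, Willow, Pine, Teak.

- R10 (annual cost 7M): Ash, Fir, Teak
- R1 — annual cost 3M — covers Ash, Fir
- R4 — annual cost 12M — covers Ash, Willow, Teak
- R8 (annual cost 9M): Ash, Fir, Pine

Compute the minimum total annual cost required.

Choose R4 and R8: together they cover Ash, Fir, Willow, Pine, Teak — every station.
Total annual cost: 12 + 9 = 21.

21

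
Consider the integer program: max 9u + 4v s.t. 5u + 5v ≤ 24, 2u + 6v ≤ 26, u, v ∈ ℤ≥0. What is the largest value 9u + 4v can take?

36

Relaxing integrality, the LP optimum is 43.20 at (u,v) = (4.8, 0), which is not an integer point.
(u,v)=(4,0): 5·4+5·0=20≤24, 2·4+6·0=8≤26, objective 36.
(u,v)=(3,1): 5·3+5·1=20≤24, 2·3+6·1=12≤26, objective 31.
(u,v)=(3,0): 5·3+5·0=15≤24, 2·3+6·0=6≤26, objective 27.
No feasible integer point exceeds 36.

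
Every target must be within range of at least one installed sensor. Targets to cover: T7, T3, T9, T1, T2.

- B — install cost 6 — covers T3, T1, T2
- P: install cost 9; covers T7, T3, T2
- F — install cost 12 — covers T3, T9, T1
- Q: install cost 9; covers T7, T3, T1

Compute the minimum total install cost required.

The greedy cost-per-new-target heuristic would pick B, P, and F for 27, but a cheaper cover exists.
Choose P and F: together they cover T7, T3, T9, T1, T2 — every target.
Total install cost: 9 + 12 = 21.
No cover costs less than 21.

21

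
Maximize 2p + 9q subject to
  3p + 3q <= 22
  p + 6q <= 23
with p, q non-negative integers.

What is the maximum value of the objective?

35

(p,q)=(4,3): 3·4+3·3=21≤22, 1·4+6·3=22≤23, objective 35.
(p,q)=(3,3): 3·3+3·3=18≤22, 1·3+6·3=21≤23, objective 33.
(p,q)=(5,2): 3·5+3·2=21≤22, 1·5+6·2=17≤23, objective 28.
No feasible integer point exceeds 35.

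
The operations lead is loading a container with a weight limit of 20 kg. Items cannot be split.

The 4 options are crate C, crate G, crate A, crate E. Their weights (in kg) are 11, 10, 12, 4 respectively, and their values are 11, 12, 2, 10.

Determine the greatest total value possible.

22

This is an integer program with binary decision variables.
Allowing fractional choices, the relaxed optimum would be about 28.0, but items are indivisible.
crate C + crate E: weight 11 + 4 = 15 ≤ 20, value 11 + 10 = 21.
crate G: weight 10 ≤ 20, value 12.
crate G + crate E: weight 10 + 4 = 14 ≤ 20, value 12 + 10 = 22.
Best is crate G and crate E with total value 22.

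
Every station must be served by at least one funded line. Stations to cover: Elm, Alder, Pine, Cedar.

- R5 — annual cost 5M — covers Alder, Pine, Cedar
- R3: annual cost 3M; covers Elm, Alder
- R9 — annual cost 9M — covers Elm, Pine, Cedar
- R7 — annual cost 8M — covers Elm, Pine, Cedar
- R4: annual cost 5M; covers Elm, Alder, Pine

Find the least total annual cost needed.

8

Choose R5 and R3: together they cover Elm, Alder, Pine, Cedar — every station.
Total annual cost: 5 + 3 = 8.
No cover costs less than 8.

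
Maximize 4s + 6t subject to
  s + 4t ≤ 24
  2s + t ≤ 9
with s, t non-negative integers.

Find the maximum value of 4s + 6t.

38

(s,t)=(2,5): 1·2+4·5=22≤24, 2·2+1·5=9≤9, objective 38.
(s,t)=(0,6): 1·0+4·6=24≤24, 2·0+1·6=6≤9, objective 36.
(s,t)=(1,5): 1·1+4·5=21≤24, 2·1+1·5=7≤9, objective 34.
(s,t)=(2,4): 1·2+4·4=18≤24, 2·2+1·4=8≤9, objective 32.
No feasible integer point exceeds 38.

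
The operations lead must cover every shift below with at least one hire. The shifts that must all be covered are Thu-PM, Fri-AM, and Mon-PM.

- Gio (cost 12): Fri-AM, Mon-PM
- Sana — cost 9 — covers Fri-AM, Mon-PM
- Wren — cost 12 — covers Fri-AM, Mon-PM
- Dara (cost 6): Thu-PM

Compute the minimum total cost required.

15

This is a weighted set-cover instance.
Choose Sana and Dara: together they cover Thu-PM, Fri-AM, Mon-PM — every shift.
Total cost: 9 + 6 = 15.
No cover costs less than 15.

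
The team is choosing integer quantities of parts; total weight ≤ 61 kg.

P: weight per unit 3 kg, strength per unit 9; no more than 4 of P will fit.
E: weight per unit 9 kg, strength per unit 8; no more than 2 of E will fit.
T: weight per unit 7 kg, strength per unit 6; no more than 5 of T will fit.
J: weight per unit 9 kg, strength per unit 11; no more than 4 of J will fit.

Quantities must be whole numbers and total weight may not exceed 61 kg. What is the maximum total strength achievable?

P has the best ratio (9/3); taking only P gives at most 4×9 = 36 (stopped by the supply cap of 4).
Mixing does better — 4×P, 1×E, and 4×J: weight 57 ≤ 61, strength 4·9 + 1·8 + 4·11 = 88.

88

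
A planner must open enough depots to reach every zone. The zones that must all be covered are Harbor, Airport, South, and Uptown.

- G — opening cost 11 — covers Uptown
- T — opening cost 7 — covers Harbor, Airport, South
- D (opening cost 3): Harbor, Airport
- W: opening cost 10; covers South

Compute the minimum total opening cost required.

18

Choose G and T: together they cover Harbor, Airport, South, Uptown — every zone.
Total opening cost: 11 + 7 = 18.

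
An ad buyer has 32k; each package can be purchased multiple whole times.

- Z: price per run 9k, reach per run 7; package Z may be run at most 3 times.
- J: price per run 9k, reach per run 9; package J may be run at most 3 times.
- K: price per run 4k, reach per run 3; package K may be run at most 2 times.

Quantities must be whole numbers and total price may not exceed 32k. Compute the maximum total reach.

This is a bounded integer knapsack.
3×J and 1×K: price 31 ≤ 32, reach 3·9 + 1·3 = 30.
1×Z, 2×J, and 1×K: price 31 ≤ 32, reach 1·7 + 2·9 + 1·3 = 28.
Best is 30.

30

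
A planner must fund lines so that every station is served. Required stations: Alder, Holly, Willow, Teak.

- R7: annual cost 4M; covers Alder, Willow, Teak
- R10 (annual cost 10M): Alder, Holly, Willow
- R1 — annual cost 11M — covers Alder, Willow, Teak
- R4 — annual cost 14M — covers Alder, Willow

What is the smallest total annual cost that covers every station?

This is an integer covering problem.
Choose R7 and R10: together they cover Alder, Holly, Willow, Teak — every station.
Total annual cost: 4 + 10 = 14.

14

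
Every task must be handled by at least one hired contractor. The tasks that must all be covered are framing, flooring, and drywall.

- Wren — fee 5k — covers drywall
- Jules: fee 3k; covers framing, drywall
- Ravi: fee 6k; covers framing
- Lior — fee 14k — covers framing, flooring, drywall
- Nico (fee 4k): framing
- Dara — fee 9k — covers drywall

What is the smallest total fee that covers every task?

14

The greedy cost-per-new-task heuristic would pick Jules and Lior for 17, but a cheaper cover exists.
Lior alone covers framing, flooring, drywall — every task.
Total fee: 14.
No cover costs less than 14.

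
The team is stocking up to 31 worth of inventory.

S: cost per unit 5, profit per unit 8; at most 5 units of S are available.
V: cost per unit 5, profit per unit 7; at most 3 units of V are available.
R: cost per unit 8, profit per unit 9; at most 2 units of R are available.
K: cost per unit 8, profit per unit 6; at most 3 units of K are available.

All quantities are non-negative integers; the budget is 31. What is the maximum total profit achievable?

5×S and 1×V: cost 30 ≤ 31, profit 5·8 + 1·7 = 47.
4×S and 2×V: cost 30 ≤ 31, profit 4·8 + 2·7 = 46.
Best is 47.

47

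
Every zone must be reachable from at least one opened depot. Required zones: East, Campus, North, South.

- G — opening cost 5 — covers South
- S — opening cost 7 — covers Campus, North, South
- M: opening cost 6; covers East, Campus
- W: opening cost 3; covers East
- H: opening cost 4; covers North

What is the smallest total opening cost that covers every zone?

10

Choose S and W: together they cover East, Campus, North, South — every zone.
Total opening cost: 7 + 3 = 10.
No cover costs less than 10.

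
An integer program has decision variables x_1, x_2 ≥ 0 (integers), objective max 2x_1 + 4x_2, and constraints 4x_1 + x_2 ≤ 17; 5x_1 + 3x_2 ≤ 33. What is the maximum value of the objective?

44

(x_1,x_2)=(0,11) is feasible, giving 44.
(x_1,x_2)=(0,10) is feasible, giving 40.
No feasible integer point exceeds 44.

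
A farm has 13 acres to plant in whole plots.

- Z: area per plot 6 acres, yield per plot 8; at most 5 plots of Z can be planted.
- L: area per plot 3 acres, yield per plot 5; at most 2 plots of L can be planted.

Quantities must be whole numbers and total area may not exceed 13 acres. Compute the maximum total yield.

Take 1×Z and 2×L: area 12 ≤ 13, yield 1·8 + 2·5 = 18.
L has the best ratio (5/3) and is taken to its limit of 2; remaining capacity is filled optimally with the others.

18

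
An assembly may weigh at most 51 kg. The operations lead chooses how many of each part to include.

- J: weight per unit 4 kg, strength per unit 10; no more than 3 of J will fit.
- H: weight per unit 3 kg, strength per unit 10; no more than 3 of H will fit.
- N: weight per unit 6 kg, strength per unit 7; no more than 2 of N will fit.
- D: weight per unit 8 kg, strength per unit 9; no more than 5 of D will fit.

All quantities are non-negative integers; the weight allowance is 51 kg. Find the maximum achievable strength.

94

This is a bounded integer knapsack.
H has the best ratio (10/3); taking only H gives at most 3×10 = 30 (stopped by the supply cap of 3).
Mixing does better — 3×J, 3×H, 1×N, and 3×D: weight 51 ≤ 51, strength 3·10 + 3·10 + 1·7 + 3·9 = 94.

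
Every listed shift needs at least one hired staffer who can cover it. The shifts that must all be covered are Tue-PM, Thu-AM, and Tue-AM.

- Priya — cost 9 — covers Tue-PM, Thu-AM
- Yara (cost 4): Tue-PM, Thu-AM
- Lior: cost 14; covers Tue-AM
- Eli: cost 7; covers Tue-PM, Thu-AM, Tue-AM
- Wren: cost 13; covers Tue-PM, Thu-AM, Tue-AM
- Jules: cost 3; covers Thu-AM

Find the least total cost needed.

The greedy cost-per-new-shift heuristic would pick Yara and Eli for 11, but a cheaper cover exists.
Eli alone covers Tue-PM, Thu-AM, Tue-AM — every shift.
Total cost: 7.
No cover costs less than 7.

7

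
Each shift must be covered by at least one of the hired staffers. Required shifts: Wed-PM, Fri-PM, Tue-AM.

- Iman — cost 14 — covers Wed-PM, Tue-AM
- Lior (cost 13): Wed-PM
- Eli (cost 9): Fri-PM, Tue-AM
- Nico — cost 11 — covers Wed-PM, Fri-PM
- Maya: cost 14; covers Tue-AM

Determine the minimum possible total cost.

Choose Eli and Nico: together they cover Wed-PM, Fri-PM, Tue-AM — every shift.
Total cost: 9 + 11 = 20.
No cover costs less than 20.

20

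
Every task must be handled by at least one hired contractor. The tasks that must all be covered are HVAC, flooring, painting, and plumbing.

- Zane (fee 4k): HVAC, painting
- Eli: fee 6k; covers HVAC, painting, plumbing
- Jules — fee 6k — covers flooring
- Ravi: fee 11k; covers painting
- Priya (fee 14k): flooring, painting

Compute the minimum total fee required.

12

The greedy cost-per-new-task heuristic would pick Zane, Eli, and Jules for 16, but a cheaper cover exists.
Choose Eli and Jules: together they cover HVAC, flooring, painting, plumbing — every task.
Total fee: 6 + 6 = 12.
No cover costs less than 12.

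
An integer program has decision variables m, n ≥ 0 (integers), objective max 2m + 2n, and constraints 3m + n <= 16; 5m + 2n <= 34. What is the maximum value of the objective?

32

(m,n)=(0,16): 3·0+1·16=16≤16, 5·0+2·16=32≤34, objective 32.
(m,n)=(0,15): 3·0+1·15=15≤16, 5·0+2·15=30≤34, objective 30.
The best lattice point is (0,16), giving 32.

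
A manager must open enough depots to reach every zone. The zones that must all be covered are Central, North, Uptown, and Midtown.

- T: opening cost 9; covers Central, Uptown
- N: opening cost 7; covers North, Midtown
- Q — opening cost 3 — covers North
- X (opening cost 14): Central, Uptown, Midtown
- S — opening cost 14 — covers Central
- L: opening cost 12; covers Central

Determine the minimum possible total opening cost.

16

This is an integer covering problem.
Choose T and N: together they cover Central, North, Uptown, Midtown — every zone.
Total opening cost: 9 + 7 = 16.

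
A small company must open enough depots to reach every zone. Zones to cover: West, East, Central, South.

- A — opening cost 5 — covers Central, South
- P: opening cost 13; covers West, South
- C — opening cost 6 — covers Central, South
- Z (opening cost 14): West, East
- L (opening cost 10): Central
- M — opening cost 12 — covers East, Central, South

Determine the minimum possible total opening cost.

19

Choose A and Z: together they cover West, East, Central, South — every zone.
Total opening cost: 5 + 14 = 19.
No cover costs less than 19.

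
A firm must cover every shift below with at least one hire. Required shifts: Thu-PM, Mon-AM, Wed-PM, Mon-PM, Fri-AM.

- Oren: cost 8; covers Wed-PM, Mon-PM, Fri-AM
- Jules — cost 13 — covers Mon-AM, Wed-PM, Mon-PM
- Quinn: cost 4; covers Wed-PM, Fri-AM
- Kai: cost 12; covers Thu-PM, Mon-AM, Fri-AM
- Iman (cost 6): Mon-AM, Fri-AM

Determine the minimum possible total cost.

The greedy cost-per-new-shift heuristic would pick Quinn, Kai, and Oren for 24, but a cheaper cover exists.
Choose Oren and Kai: together they cover Thu-PM, Mon-AM, Wed-PM, Mon-PM, Fri-AM — every shift.
Total cost: 8 + 12 = 20.
No cover costs less than 20.

20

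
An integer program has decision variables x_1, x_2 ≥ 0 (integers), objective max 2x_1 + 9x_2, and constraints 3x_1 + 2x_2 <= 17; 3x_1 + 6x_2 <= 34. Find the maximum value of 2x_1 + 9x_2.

Relaxing integrality, the LP optimum is 51.00 at (x_1,x_2) = (0, 5.67), which is not an integer point.
(x_1,x_2)=(1,5): 3·1+2·5=13≤17, 3·1+6·5=33≤34, objective 47.
(x_1,x_2)=(0,5): 3·0+2·5=10≤17, 3·0+6·5=30≤34, objective 45.
(x_1,x_2)=(2,4): 3·2+2·4=14≤17, 3·2+6·4=30≤34, objective 40.
No feasible integer point exceeds 47.

47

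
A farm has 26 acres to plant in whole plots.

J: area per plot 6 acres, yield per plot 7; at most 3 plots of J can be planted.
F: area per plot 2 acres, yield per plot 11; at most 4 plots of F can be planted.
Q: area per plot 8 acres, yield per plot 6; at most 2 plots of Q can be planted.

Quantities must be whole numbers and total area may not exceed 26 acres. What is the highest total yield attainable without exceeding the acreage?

2×J and 4×F: area 20 ≤ 26, yield 2·7 + 4·11 = 58.
3×J and 4×F: area 26 ≤ 26, yield 3·7 + 4·11 = 65.
Best is 65.

65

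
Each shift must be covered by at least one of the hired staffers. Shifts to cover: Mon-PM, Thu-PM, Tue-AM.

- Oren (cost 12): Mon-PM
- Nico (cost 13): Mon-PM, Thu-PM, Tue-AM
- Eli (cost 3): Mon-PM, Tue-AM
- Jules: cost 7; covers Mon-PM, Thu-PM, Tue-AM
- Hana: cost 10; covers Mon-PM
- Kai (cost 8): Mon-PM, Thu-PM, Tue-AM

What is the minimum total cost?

7

The greedy cost-per-new-shift heuristic would pick Eli and Jules for 10, but a cheaper cover exists.
Jules alone covers Mon-PM, Thu-PM, Tue-AM — every shift.
Total cost: 7.
No cover costs less than 7.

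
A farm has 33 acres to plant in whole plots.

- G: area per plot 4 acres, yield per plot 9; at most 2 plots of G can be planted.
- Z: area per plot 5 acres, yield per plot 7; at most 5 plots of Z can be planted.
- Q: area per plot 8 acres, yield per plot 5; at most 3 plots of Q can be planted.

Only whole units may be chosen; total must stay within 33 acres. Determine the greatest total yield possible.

53

This is a bounded integer knapsack.
G has the best ratio (9/4); taking only G gives at most 2×9 = 18 (stopped by the supply cap of 2).
Mixing does better — 2×G and 5×Z: area 33 ≤ 33, yield 2·9 + 5·7 = 53.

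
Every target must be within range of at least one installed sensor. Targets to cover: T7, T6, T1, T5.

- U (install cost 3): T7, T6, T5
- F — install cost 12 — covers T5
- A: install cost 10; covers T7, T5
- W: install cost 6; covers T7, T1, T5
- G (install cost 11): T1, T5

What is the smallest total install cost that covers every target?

9

Choose U and W: together they cover T7, T6, T1, T5 — every target.
Total install cost: 3 + 6 = 9.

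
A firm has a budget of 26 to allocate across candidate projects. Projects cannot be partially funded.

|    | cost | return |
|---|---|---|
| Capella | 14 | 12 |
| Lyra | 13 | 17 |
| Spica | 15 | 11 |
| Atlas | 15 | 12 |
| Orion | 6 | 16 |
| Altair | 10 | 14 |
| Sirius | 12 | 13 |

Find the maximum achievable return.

33

Take Lyra and Orion: cost 13 + 6 = 19 ≤ 26, return 17 + 16 = 33.
No other feasible combination does better.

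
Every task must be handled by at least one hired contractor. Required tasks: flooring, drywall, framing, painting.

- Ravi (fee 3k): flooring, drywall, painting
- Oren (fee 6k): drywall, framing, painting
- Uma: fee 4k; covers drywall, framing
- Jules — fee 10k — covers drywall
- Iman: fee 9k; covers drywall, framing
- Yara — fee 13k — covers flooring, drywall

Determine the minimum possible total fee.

7

Choose Ravi and Uma: together they cover flooring, drywall, framing, painting — every task.
Total fee: 3 + 4 = 7.
No cover costs less than 7.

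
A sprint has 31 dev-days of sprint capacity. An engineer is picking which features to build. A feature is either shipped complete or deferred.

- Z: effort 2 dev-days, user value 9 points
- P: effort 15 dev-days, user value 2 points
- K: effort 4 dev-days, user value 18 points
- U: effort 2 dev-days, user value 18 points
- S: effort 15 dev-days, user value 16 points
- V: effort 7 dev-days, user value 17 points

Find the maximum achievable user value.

This is an integer program with binary decision variables.
Take Z, K, U, S, and V: effort 2 + 4 + 2 + 15 + 7 = 30 ≤ 31, user value 9 + 18 + 18 + 16 + 17 = 78.
No other feasible combination does better.

78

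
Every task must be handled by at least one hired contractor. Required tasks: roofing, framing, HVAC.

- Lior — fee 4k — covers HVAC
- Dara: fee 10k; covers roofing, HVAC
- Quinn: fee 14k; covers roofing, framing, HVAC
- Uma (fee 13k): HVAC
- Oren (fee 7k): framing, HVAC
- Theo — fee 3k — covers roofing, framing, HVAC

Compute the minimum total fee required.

Theo alone covers roofing, framing, HVAC — every task.
Total fee: 3.
No cover costs less than 3.

3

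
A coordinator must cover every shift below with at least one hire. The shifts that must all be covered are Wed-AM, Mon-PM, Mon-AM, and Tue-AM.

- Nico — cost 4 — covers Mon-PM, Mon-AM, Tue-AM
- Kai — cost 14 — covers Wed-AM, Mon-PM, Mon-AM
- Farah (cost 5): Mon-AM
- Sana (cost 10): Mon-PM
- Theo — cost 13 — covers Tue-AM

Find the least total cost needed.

Choose Nico and Kai: together they cover Wed-AM, Mon-PM, Mon-AM, Tue-AM — every shift.
Total cost: 4 + 14 = 18.
No cover costs less than 18.

18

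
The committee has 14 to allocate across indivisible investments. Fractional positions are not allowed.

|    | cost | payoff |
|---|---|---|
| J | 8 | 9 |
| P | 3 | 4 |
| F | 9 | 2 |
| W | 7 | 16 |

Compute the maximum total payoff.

20

This is a 0-1 knapsack instance.
Take P and W: cost 3 + 7 = 10 ≤ 14, payoff 4 + 16 = 20.
No other feasible combination does better.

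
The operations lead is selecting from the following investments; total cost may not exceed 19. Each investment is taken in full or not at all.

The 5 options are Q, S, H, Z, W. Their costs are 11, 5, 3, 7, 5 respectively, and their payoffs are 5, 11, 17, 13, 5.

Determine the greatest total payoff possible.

Allowing fractional choices, the relaxed optimum would be about 45.0, but investments are indivisible.
H + Z + W: cost 3 + 7 + 5 = 15 ≤ 19, payoff 17 + 13 + 5 = 35.
S + H + W: cost 5 + 3 + 5 = 13 ≤ 19, payoff 11 + 17 + 5 = 33.
S + H + Z: cost 5 + 3 + 7 = 15 ≤ 19, payoff 11 + 17 + 13 = 41.
Best is S, H, and Z with total payoff 41.

41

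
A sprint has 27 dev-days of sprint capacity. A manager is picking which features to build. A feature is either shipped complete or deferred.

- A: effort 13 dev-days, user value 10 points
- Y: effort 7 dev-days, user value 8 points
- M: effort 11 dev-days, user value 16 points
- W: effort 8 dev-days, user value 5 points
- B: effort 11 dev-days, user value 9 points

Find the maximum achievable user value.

Allowing fractional choices, the relaxed optimum would be about 31.4, but features are indivisible.
Y + M + W: effort 7 + 11 + 8 = 26 ≤ 27, user value 8 + 16 + 5 = 29.
A + M: effort 13 + 11 = 24 ≤ 27, user value 10 + 16 = 26.
Best is Y, M, and W with total user value 29.

29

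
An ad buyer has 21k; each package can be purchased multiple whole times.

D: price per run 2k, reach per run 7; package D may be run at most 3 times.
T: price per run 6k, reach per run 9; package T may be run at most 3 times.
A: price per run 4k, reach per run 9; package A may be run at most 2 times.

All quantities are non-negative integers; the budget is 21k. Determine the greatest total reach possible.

48

2×D, 1×T, and 2×A: price 18 ≤ 21, reach 2·7 + 1·9 + 2·9 = 41.
3×D, 1×T, and 2×A: price 20 ≤ 21, reach 3·7 + 1·9 + 2·9 = 48.
Best is 48.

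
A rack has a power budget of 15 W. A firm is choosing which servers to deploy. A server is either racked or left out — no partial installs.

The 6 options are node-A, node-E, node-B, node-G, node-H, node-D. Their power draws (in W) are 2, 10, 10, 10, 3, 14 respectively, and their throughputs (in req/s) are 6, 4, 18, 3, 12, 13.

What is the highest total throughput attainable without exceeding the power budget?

Take node-A, node-B, and node-H: power draw 2 + 10 + 3 = 15 ≤ 15, throughput 6 + 18 + 12 = 36.
No other feasible combination does better.

36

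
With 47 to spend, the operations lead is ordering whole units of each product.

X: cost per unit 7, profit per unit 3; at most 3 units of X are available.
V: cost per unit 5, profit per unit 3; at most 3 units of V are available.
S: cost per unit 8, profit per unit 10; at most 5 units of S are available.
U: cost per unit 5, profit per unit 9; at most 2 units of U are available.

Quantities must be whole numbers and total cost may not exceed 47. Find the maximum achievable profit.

U has the best ratio (9/5); taking only U gives at most 2×9 = 18 (stopped by the supply cap of 2).
Mixing does better — 1×V, 4×S, and 2×U: cost 47 ≤ 47, profit 1·3 + 4·10 + 2·9 = 61.

61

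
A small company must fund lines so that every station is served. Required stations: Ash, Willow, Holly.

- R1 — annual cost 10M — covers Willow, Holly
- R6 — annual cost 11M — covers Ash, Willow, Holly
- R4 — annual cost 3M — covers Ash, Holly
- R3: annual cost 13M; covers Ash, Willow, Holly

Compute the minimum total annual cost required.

The greedy cost-per-new-station heuristic would pick R4 and R1 for 13, but a cheaper cover exists.
R6 alone covers Ash, Willow, Holly — every station.
Total annual cost: 11.
No cover costs less than 11.

11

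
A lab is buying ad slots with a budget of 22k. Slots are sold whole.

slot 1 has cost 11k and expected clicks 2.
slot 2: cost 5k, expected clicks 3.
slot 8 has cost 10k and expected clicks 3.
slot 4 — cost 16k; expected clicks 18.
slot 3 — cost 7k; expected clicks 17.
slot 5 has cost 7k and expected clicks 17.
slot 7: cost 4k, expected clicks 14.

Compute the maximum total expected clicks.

Allowing fractional choices, the relaxed optimum would be about 52.5, but ad slots are indivisible.
slot 3 + slot 5: cost 7 + 7 = 14 ≤ 22, expected clicks 17 + 17 = 34.
slot 3 + slot 5 + slot 7: cost 7 + 7 + 4 = 18 ≤ 22, expected clicks 17 + 17 + 14 = 48.
slot 2 + slot 3 + slot 5: cost 5 + 7 + 7 = 19 ≤ 22, expected clicks 3 + 17 + 17 = 37.
Best is slot 3, slot 5, and slot 7 with total expected clicks 48.

48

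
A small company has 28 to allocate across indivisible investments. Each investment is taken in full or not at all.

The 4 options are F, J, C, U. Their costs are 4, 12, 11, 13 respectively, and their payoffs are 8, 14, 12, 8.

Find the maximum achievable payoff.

Treat it as a binary knapsack problem.
Allowing fractional choices, the relaxed optimum would be about 34.6, but investments are indivisible.
F + C + U: cost 4 + 11 + 13 = 28 ≤ 28, payoff 8 + 12 + 8 = 28.
J + C: cost 12 + 11 = 23 ≤ 28, payoff 14 + 12 = 26.
F + J + C: cost 4 + 12 + 11 = 27 ≤ 28, payoff 8 + 14 + 12 = 34.
Best is F, J, and C with total payoff 34.

34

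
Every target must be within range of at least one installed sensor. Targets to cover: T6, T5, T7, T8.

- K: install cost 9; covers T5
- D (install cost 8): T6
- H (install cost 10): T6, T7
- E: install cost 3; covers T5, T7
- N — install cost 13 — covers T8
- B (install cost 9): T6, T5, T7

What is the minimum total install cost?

22

The greedy cost-per-new-target heuristic would pick E, D, and N for 24, but a cheaper cover exists.
Choose N and B: together they cover T6, T5, T7, T8 — every target.
Total install cost: 13 + 9 = 22.
No cover costs less than 22.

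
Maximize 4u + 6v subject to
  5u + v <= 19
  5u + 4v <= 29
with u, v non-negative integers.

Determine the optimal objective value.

The continuous relaxation peaks at (0, 7.25) with value 43.50; rounding to a feasible lattice point costs some objective.
(u,v)=(0,7) is feasible, giving 42.
(u,v)=(1,6) is feasible, giving 40.
(u,v)=(0,6) is feasible, giving 36.
The best lattice point is (0,7), giving 42.

42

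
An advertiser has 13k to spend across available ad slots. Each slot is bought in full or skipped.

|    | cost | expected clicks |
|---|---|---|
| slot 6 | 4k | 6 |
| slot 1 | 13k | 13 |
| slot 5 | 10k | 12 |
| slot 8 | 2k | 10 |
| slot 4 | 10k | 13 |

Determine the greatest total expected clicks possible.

23

This is a 0-1 knapsack instance.
Allowing fractional choices, the relaxed optimum would be about 25.1, but ad slots are indivisible.
slot 5 + slot 8: cost 10 + 2 = 12 ≤ 13, expected clicks 12 + 10 = 22.
slot 8 + slot 4: cost 2 + 10 = 12 ≤ 13, expected clicks 10 + 13 = 23.
Best is slot 8 and slot 4 with total expected clicks 23.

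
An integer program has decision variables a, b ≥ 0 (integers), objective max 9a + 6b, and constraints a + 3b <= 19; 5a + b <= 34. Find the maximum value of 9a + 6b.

Relaxing integrality, the LP optimum is 79.50 at (a,b) = (5.93, 4.36), which is not an integer point.
(a,b)=(6,4): 1·6+3·4=18≤19, 5·6+1·4=34≤34, objective 78.
(a,b)=(6,3): 1·6+3·3=15≤19, 5·6+1·3=33≤34, objective 72.
(a,b)=(5,4): 1·5+3·4=17≤19, 5·5+1·4=29≤34, objective 69.
The best lattice point is (6,4), giving 78.

78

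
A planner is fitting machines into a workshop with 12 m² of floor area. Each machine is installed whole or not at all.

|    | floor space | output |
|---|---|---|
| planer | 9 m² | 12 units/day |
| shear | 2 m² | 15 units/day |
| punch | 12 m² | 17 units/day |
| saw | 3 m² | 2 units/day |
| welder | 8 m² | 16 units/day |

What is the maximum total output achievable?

Allowing fractional choices, the relaxed optimum would be about 33.8, but machines are indivisible.
shear + welder: floor space 2 + 8 = 10 ≤ 12, output 15 + 16 = 31.
planer + shear: floor space 9 + 2 = 11 ≤ 12, output 12 + 15 = 27.
saw + welder: floor space 3 + 8 = 11 ≤ 12, output 2 + 16 = 18.
Best is shear and welder with total output 31.

31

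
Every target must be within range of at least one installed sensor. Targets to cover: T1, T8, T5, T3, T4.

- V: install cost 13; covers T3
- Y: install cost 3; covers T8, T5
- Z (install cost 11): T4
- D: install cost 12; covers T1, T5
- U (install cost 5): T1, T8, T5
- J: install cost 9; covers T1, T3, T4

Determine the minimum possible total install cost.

12

Choose Y and J: together they cover T1, T8, T5, T3, T4 — every target.
Total install cost: 3 + 9 = 12.
No cover costs less than 12.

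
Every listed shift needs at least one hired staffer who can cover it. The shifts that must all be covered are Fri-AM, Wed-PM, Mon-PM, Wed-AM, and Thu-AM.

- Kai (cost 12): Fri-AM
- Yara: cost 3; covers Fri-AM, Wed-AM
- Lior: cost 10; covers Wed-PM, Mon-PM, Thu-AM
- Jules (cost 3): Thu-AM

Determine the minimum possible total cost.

The greedy cost-per-new-shift heuristic would pick Yara, Jules, and Lior for 16, but a cheaper cover exists.
Choose Yara and Lior: together they cover Fri-AM, Wed-PM, Mon-PM, Wed-AM, Thu-AM — every shift.
Total cost: 3 + 10 = 13.
No cover costs less than 13.

13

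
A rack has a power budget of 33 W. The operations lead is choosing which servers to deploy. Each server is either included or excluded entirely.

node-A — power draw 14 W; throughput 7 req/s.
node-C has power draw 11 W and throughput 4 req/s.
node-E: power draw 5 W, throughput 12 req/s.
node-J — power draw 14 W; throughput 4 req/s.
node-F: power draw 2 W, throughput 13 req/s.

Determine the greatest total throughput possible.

36

This is a 0-1 knapsack instance.
Allowing fractional choices, the relaxed optimum would be about 36.3, but servers are indivisible.
node-C + node-E + node-J + node-F: power draw 11 + 5 + 14 + 2 = 32 ≤ 33, throughput 4 + 12 + 4 + 13 = 33.
node-A + node-E + node-F: power draw 14 + 5 + 2 = 21 ≤ 33, throughput 7 + 12 + 13 = 32.
node-A + node-C + node-E + node-F: power draw 14 + 11 + 5 + 2 = 32 ≤ 33, throughput 7 + 4 + 12 + 13 = 36.
Best is node-A, node-C, node-E, and node-F with total throughput 36.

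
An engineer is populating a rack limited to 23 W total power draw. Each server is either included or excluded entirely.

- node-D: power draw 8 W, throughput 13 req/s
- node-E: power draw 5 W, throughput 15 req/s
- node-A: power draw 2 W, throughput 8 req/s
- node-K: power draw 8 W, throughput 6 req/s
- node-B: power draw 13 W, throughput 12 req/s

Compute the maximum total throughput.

42

Take node-D, node-E, node-A, and node-K: power draw 8 + 5 + 2 + 8 = 23 ≤ 23, throughput 13 + 15 + 8 + 6 = 42.
No other feasible combination does better.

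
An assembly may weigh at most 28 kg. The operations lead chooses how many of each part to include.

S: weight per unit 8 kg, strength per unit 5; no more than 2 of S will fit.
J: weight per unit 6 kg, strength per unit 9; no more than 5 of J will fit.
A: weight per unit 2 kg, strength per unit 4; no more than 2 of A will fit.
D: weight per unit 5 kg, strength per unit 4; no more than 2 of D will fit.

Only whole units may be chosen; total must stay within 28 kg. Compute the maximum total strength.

44

A has the best ratio (4/2); taking only A gives at most 2×4 = 8 (stopped by the supply cap of 2).
Mixing does better — 4×J and 2×A: weight 28 ≤ 28, strength 4·9 + 2·4 = 44.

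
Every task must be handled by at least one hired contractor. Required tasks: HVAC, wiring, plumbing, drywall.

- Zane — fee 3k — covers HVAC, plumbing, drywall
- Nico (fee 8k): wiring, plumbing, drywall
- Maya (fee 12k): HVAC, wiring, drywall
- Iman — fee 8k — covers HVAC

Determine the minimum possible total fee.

11

Choose Zane and Nico: together they cover HVAC, wiring, plumbing, drywall — every task.
Total fee: 3 + 8 = 11.
No cover costs less than 11.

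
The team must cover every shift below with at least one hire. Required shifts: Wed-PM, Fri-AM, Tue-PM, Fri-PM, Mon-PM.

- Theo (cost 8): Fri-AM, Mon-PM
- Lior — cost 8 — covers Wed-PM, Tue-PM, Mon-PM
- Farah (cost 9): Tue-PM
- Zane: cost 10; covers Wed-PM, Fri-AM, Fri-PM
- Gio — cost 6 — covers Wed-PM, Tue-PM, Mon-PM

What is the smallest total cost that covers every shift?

Choose Zane and Gio: together they cover Wed-PM, Fri-AM, Tue-PM, Fri-PM, Mon-PM — every shift.
Total cost: 10 + 6 = 16.
No cover costs less than 16.

16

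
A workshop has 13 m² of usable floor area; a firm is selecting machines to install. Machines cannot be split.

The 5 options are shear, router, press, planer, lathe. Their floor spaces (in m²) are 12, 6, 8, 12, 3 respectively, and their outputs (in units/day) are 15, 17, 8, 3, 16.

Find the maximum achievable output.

33

Allowing fractional choices, the relaxed optimum would be about 38.0, but machines are indivisible.
press + lathe: floor space 8 + 3 = 11 ≤ 13, output 8 + 16 = 24.
router: floor space 6 ≤ 13, output 17.
router + lathe: floor space 6 + 3 = 9 ≤ 13, output 17 + 16 = 33.
Best is router and lathe with total output 33.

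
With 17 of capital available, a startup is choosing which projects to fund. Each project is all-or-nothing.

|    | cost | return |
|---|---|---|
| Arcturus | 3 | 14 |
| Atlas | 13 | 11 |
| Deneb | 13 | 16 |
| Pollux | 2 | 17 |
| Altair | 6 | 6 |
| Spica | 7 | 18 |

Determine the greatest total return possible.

Treat it as a binary knapsack problem.
Arcturus + Pollux + Spica: cost 3 + 2 + 7 = 12 ≤ 17, return 14 + 17 + 18 = 49.
Arcturus + Altair + Spica: cost 3 + 6 + 7 = 16 ≤ 17, return 14 + 6 + 18 = 38.
Pollux + Altair + Spica: cost 2 + 6 + 7 = 15 ≤ 17, return 17 + 6 + 18 = 41.
Best is Arcturus, Pollux, and Spica with total return 49.

49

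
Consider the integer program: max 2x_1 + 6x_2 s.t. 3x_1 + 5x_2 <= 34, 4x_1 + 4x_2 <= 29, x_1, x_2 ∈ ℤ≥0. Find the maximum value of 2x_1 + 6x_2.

(x_1,x_2)=(1,6): 3·1+5·6=33≤34, 4·1+4·6=28≤29, objective 38.
(x_1,x_2)=(0,6): 3·0+5·6=30≤34, 4·0+4·6=24≤29, objective 36.
(x_1,x_2)=(2,5): 3·2+5·5=31≤34, 4·2+4·5=28≤29, objective 34.
The best lattice point is (1,6), giving 38.

38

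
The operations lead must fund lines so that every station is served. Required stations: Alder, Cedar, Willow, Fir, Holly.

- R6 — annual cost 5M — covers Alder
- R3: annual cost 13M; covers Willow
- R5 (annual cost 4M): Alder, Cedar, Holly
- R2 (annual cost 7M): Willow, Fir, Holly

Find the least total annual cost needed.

Choose R5 and R2: together they cover Alder, Cedar, Willow, Fir, Holly — every station.
Total annual cost: 4 + 7 = 11.

11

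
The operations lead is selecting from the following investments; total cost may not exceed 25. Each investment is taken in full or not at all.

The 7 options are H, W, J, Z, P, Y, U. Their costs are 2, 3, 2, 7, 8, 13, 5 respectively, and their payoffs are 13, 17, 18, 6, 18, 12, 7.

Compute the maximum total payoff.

This is a 0-1 knapsack instance.
Take H, W, J, P, and U: cost 2 + 3 + 2 + 8 + 5 = 20 ≤ 25, payoff 13 + 17 + 18 + 18 + 7 = 73.
No other feasible combination does better.

73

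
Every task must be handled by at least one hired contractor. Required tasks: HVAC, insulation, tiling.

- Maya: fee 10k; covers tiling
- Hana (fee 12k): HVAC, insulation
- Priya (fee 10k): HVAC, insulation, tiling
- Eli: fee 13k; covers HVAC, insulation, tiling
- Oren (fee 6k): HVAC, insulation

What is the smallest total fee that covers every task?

Priya alone covers HVAC, insulation, tiling — every task.
Total fee: 10.

10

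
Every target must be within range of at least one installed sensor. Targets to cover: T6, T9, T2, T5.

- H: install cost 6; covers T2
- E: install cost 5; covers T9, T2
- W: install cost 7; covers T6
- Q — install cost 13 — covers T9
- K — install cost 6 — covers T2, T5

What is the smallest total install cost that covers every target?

Choose E, W, and K: together they cover T6, T9, T2, T5 — every target.
Total install cost: 5 + 7 + 6 = 18.
No cover costs less than 18.

18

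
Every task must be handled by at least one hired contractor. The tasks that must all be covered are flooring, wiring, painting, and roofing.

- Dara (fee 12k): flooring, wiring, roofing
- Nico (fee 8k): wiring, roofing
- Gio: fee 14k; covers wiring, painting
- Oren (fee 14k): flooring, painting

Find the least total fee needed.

This is an integer covering problem.
Choose Nico and Oren: together they cover flooring, wiring, painting, roofing — every task.
Total fee: 8 + 14 = 22.

22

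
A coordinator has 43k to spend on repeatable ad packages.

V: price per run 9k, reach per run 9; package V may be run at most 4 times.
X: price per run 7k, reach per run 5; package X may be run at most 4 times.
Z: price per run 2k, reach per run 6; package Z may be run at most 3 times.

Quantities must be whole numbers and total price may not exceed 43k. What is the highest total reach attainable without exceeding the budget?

Z has the best ratio (6/2); taking only Z gives at most 3×6 = 18 (stopped by the supply cap of 3).
Mixing does better — 4×V and 3×Z: price 42 ≤ 43, reach 4·9 + 3·6 = 54.

54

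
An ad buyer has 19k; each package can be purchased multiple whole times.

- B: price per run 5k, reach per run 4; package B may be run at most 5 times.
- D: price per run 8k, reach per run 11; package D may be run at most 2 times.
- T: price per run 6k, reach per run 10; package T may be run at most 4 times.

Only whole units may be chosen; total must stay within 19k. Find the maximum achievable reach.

30

T has the best ratio (10/6); taking only T gives at most 3×10 = 30 (stopped by the price limit).
Optimal: 3×T: price 18 ≤ 19, reach 3·10 = 30.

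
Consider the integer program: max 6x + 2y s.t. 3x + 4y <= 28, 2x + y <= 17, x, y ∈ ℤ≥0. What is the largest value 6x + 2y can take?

Relaxing integrality, the LP optimum is 51.00 at (x,y) = (8.5, 0), which is not an integer point.
(x,y)=(8,1): 3·8+4·1=28≤28, 2·8+1·1=17≤17, objective 50.
(x,y)=(8,0): 3·8+4·0=24≤28, 2·8+1·0=16≤17, objective 48.
Maximum is 50 at (x,y)=(8,1).

50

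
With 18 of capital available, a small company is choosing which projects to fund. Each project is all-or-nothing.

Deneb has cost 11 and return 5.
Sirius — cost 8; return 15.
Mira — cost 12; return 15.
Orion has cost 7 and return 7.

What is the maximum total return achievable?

22

Allowing fractional choices, the relaxed optimum would be about 27.5, but projects are indivisible.
Mira: cost 12 ≤ 18, return 15.
Sirius: cost 8 ≤ 18, return 15.
Sirius + Orion: cost 8 + 7 = 15 ≤ 18, return 15 + 7 = 22.
Best is Sirius and Orion with total return 22.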